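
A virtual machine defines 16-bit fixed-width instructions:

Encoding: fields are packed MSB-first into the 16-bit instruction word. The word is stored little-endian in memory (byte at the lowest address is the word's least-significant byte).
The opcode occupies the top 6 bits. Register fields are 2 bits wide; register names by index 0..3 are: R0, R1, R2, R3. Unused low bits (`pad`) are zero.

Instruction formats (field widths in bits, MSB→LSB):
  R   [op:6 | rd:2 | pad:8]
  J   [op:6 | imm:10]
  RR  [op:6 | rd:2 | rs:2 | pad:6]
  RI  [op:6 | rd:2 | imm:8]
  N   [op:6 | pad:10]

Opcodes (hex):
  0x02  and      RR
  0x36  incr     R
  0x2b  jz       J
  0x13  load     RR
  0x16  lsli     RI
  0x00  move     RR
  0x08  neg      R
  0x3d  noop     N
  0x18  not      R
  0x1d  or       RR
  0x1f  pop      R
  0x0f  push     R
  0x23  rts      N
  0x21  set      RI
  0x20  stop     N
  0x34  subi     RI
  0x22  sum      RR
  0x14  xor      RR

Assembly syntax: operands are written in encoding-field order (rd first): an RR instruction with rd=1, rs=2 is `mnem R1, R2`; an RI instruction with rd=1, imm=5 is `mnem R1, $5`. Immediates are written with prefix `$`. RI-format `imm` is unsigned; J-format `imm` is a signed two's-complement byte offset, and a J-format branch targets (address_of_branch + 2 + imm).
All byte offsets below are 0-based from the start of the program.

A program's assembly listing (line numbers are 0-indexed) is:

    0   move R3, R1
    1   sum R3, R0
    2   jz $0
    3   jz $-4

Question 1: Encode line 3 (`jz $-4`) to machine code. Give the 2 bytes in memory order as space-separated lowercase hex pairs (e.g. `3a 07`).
fc af

L3: jz op=0x2b:6|imm=-4:10 ⇒ 0xaffc ⇒ little fc af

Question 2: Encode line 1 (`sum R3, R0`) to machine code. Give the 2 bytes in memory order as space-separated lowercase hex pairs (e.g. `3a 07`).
00 8b

1. sum fields op=0x22:6|rd=3:2|rs=0:2|pad=0:6 → word 8b00h → 00 8b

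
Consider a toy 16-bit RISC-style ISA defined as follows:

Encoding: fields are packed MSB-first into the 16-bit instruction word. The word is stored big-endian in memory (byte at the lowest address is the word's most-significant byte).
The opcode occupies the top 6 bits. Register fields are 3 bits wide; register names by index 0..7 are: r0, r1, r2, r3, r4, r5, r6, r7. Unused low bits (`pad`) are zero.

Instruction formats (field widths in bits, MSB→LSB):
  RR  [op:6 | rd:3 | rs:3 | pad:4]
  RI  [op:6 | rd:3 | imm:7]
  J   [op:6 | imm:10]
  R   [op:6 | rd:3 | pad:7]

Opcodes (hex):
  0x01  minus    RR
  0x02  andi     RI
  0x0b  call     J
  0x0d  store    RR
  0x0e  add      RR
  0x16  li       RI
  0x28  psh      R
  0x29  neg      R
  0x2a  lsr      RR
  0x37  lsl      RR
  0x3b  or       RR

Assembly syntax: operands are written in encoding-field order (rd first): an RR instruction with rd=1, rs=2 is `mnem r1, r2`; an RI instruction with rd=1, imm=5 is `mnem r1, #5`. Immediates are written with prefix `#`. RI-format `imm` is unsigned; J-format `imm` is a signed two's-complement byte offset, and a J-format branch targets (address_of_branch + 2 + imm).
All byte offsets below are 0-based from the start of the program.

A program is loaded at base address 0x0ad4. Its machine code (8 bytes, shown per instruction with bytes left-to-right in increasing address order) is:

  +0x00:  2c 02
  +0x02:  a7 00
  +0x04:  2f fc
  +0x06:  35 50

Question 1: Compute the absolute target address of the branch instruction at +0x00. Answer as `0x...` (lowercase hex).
[00] 2c 02 → 0x2c02
  opcode bits[15:10]=0xb: call/J
  imm: (w>>0)&0x3ff=0x2 → #2
  target = base 0x0ad4 + off 0x00 + 2 + imm 2 = 0x0ad8

0x0ad8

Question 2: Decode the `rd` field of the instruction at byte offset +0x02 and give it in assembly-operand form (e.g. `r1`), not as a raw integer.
r6

+0x02: a7 00 ⇒ word 0xa700 (big)
  op=0xa700>>10=0x29 ⇒ neg (R)
  rd@[9:7]=0x6 ⇒ r6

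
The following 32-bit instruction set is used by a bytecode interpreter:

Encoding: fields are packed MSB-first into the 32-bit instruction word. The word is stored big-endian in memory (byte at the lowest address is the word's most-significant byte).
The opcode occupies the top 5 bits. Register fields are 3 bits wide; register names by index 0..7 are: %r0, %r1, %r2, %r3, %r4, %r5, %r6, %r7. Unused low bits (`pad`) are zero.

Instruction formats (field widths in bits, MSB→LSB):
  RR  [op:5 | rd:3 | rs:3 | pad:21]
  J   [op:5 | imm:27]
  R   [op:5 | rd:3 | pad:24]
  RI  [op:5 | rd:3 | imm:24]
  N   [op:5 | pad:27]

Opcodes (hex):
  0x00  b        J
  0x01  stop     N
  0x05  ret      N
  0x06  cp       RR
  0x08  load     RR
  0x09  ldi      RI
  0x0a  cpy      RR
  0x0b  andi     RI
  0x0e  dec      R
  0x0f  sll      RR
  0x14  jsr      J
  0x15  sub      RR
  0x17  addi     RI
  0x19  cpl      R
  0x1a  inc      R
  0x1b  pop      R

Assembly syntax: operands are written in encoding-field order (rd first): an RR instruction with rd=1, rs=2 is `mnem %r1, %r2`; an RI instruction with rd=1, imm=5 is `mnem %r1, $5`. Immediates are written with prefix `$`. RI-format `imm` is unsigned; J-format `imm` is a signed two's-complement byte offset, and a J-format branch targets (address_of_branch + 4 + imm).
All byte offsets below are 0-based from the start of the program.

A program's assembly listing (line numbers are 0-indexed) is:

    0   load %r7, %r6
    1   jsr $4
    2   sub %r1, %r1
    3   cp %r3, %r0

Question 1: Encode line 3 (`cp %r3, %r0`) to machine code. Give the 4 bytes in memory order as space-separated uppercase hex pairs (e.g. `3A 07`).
L3: cp op=0x6:5|rd=3:3|rs=0:3|pad=0:21 ⇒ 0x33000000 ⇒ big 33 00 00 00

33 00 00 00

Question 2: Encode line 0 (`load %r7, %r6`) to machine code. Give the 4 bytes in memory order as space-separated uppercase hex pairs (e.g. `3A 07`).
47 C0 00 00

0. load fields op=0x8:5|rd=7:3|rs=6:3|pad=0:21 → word 47c00000h → 47 c0 00 00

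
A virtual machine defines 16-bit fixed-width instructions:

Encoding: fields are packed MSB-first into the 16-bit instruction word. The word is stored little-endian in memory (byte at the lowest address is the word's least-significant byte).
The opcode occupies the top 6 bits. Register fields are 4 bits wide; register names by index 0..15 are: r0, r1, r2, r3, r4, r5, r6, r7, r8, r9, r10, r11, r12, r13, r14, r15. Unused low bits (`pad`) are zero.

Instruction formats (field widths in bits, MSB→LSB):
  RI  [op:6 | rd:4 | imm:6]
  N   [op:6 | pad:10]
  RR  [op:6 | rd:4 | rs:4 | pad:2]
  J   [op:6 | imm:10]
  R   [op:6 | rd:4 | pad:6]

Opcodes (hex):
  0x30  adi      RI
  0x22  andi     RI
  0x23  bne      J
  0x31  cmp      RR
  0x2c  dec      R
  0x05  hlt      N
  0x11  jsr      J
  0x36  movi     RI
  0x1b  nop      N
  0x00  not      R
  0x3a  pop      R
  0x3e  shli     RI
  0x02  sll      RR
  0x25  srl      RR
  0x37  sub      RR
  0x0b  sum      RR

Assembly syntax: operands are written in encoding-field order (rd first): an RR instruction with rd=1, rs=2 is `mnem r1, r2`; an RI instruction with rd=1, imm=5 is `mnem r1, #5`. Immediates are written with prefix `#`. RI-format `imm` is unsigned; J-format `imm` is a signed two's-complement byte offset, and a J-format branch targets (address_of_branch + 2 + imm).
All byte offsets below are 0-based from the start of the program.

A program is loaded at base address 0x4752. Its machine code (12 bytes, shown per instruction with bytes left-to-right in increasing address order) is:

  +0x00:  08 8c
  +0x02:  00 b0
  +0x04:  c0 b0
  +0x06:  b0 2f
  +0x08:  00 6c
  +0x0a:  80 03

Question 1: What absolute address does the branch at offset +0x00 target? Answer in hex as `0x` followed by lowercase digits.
0x475c

@+00  little-endian(08 8c) = 0x8c08
  opcode bits[15:10]=0x23: bne/J
  imm: (w>>0)&0x3ff=0x8 → #8
  target = base 0x4752 + off 0x00 + 2 + imm 8 = 0x475c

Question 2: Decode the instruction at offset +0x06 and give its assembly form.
sum r14, r12

off 0x06: read b0 2f as little → 0x2fb0
  op=0x2fb0>>10=0xb ⇒ sum (RR)
  [9:6] rd=14 = r14
  [5:2] rs=12 = r12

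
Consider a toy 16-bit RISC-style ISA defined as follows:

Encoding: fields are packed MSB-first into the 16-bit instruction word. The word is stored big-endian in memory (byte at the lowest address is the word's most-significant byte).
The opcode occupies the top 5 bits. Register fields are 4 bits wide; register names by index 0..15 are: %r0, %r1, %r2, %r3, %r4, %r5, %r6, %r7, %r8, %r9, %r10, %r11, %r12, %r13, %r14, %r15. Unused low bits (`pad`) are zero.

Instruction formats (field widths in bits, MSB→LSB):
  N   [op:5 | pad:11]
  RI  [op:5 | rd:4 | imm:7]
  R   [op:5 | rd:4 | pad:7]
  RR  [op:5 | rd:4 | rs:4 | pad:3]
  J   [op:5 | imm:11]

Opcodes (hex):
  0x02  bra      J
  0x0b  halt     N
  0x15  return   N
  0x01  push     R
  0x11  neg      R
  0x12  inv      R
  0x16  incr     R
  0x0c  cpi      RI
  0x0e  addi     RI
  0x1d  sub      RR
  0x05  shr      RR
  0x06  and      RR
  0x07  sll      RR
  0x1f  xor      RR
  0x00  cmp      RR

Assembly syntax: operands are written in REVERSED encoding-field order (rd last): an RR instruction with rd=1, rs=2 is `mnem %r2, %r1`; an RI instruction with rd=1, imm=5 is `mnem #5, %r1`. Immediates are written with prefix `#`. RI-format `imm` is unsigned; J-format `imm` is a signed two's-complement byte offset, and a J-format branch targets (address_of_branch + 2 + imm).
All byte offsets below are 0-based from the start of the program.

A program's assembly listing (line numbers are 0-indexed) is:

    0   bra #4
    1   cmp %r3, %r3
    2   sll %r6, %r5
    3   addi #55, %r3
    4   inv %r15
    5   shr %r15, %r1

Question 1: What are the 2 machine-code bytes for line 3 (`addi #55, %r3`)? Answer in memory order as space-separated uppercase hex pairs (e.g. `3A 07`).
line 3 (addi): pack op=0xe:5|rd=3:4|imm=55:7 = 0x71b7; big→ 71 b7

71 B7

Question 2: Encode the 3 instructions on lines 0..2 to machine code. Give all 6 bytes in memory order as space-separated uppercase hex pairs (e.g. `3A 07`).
10 04 01 98 3A B0

line 0 (bra): pack op=0x2:5|imm=4:11 = 0x1004; big→ 10 04
line 1 (cmp): pack op=0x0:5|rd=3:4|rs=3:4|pad=0:3 = 0x0198; big→ 01 98
line 2 (sll): pack op=0x7:5|rd=5:4|rs=6:4|pad=0:3 = 0x3ab0; big→ 3a b0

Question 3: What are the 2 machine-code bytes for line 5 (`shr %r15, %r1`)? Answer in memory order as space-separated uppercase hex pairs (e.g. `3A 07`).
5. shr fields op=0x5:5|rd=1:4|rs=15:4|pad=0:3 → word 28f8h → 28 f8

28 F8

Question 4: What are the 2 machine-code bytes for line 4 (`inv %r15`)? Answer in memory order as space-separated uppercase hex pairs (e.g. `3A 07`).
97 80

L4: inv op=0x12:5|rd=15:4|pad=0:7 ⇒ 0x9780 ⇒ big 97 80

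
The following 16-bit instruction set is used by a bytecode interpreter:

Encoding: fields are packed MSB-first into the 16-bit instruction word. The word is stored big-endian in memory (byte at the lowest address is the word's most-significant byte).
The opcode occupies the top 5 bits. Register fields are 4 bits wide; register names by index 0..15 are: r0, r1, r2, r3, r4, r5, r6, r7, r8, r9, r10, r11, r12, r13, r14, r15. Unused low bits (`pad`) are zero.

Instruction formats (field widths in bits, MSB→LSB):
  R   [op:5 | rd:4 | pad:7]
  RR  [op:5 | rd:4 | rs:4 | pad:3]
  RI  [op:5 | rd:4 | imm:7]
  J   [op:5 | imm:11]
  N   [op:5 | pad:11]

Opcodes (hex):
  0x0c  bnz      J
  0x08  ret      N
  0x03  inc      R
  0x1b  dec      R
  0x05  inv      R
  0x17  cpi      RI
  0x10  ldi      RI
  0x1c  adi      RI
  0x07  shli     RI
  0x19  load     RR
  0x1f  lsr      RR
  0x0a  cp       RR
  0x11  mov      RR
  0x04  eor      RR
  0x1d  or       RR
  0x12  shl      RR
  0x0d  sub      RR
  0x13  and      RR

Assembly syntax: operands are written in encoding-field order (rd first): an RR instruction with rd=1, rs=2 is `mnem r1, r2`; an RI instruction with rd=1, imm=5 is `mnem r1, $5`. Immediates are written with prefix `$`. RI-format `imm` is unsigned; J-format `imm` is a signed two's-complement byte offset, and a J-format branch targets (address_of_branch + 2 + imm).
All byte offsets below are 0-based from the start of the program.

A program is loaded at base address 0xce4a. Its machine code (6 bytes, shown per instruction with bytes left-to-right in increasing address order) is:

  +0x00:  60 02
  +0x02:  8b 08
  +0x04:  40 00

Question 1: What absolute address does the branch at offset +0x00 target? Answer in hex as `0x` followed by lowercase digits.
0xce4e

[00] 60 02 → 0x6002
  top 5b → 0xc → bnz [J]
  [10:0] imm=2 = $2
  target = base 0xce4a + off 0x00 + 2 + imm 2 = 0xce4e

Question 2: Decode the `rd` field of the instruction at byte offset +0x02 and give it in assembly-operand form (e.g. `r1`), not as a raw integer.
r6

[02] 8b 08 → 0x8b08
  op=0x8b08>>11=0x11 ⇒ mov (RR)
  [10:7] rd=6 = r6
  [6:3] rs=1 = r1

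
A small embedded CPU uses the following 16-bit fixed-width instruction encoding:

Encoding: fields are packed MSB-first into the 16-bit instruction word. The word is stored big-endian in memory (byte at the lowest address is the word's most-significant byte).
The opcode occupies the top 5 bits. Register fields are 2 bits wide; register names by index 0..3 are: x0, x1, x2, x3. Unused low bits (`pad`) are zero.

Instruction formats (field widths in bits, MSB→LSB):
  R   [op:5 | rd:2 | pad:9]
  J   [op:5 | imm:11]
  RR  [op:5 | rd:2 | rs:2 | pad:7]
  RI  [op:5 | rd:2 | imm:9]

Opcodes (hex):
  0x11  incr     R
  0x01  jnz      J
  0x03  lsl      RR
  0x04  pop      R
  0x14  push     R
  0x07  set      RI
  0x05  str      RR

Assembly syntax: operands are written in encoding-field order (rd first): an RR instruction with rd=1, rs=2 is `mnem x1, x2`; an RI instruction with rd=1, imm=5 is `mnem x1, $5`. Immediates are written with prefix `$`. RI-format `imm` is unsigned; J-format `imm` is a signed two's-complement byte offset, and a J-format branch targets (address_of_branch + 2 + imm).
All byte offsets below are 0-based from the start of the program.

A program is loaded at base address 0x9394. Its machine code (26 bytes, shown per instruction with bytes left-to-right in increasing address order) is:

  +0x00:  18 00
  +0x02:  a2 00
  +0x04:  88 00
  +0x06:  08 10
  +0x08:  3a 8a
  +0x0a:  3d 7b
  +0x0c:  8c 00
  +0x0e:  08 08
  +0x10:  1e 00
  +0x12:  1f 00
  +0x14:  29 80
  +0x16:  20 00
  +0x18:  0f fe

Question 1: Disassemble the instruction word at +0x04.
incr x0

+0x04: 88 00 ⇒ word 0x8800 (big)
  opcode bits[15:11]=0x11: incr/R
  rd: (w>>9)&0x3=0x0 → x0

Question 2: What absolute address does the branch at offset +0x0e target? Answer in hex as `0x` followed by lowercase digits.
0x93ac

+0x0e: 08 08 ⇒ word 0x0808 (big)
  op=0x0808>>11=0x1 ⇒ jnz (J)
  imm: (w>>0)&0x7ff=0x8 → $8
  target = base 0x9394 + off 0x0e + 2 + imm 8 = 0x93ac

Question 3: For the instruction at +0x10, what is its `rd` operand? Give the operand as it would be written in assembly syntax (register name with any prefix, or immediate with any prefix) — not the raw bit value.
@+10  big-endian(1e 00) = 0x1e00
  opcode bits[15:11]=0x3: lsl/RR
  rd: (w>>9)&0x3=0x3 → x3
  rs: (w>>7)&0x3=0x0 → x0

x3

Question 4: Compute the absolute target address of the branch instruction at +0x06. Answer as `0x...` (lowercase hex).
off 0x06: read 08 10 as big → 0x0810
  op=0x0810>>11=0x1 ⇒ jnz (J)
  imm: (w>>0)&0x7ff=0x10 → $16
  target = base 0x9394 + off 0x06 + 2 + imm 16 = 0x93ac

0x93ac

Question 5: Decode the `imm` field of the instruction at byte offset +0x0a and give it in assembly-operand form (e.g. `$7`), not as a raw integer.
@+0a  big-endian(3d 7b) = 0x3d7b
  opcode bits[15:11]=0x7: set/RI
  rd@[10:9]=0x2 ⇒ x2
  imm@[8:0]=0x17b ⇒ $379

$379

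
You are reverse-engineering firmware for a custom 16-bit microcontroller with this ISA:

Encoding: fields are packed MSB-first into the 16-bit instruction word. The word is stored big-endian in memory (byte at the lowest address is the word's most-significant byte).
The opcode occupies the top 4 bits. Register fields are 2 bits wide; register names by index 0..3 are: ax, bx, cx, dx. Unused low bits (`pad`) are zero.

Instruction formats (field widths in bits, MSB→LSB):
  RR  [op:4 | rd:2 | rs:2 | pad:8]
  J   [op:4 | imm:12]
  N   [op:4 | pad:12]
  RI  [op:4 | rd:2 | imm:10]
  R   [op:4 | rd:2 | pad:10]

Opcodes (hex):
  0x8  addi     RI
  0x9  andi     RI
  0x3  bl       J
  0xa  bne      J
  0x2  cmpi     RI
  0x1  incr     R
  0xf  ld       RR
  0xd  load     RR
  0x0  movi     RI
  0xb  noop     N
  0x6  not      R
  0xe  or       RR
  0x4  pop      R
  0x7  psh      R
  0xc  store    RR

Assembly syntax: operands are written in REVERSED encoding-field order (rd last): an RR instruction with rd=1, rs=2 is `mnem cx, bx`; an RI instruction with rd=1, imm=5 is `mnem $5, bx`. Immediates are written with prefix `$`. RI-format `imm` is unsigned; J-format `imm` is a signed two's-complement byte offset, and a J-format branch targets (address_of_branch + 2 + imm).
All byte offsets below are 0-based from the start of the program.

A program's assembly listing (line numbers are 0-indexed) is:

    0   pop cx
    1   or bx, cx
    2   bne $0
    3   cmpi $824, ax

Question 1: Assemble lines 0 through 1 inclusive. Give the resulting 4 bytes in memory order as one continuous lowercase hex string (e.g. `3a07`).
4800e900

L0: pop op=0x4:4|rd=2:2|pad=0:10 ⇒ 0x4800 ⇒ big 48 00
L1: or op=0xe:4|rd=2:2|rs=1:2|pad=0:8 ⇒ 0xe900 ⇒ big e9 00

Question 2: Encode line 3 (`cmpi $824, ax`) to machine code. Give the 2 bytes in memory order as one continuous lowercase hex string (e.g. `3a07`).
2338

3. cmpi fields op=0x2:4|rd=0:2|imm=824:10 → word 2338h → 23 38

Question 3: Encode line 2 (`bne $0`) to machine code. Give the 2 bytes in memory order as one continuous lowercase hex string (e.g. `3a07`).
L2: bne op=0xa:4|imm=0:12 ⇒ 0xa000 ⇒ big a0 00

a000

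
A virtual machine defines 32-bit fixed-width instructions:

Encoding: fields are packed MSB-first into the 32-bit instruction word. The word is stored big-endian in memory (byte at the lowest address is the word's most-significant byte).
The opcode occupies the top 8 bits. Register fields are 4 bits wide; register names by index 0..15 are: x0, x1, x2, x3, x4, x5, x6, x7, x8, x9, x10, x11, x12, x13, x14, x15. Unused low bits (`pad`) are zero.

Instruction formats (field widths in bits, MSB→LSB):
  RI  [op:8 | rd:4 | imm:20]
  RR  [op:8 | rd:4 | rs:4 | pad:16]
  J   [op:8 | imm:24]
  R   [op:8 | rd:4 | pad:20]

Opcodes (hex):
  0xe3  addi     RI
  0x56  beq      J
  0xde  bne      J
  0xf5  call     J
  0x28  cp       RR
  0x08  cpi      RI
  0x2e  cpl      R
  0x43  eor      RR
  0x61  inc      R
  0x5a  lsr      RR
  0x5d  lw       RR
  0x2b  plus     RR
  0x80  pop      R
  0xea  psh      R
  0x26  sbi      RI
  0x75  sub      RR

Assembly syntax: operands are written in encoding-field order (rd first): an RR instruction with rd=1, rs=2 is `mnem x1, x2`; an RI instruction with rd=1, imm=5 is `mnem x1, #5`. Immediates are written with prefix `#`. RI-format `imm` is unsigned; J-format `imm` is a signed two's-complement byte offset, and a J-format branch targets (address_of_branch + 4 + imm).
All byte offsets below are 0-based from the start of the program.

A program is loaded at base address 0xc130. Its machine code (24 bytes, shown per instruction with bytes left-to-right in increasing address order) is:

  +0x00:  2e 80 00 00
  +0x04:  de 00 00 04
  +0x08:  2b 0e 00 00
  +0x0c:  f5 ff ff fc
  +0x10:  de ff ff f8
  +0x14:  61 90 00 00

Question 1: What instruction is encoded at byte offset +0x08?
off 0x08: read 2b 0e 00 00 as big → 0x2b0e0000
  opcode bits[31:24]=0x2b: plus/RR
  [23:20] rd=0 = x0
  [19:16] rs=14 = x14

plus x0, x14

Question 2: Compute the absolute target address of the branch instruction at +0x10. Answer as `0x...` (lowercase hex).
0xc13c

+0x10: de ff ff f8 ⇒ word 0xdefffff8 (big)
  top 8b → 0xde → bne [J]
  [23:0] imm=16777208 (s24→-8) = #-8
  target = base 0xc130 + off 0x10 + 4 + imm -8 = 0xc13c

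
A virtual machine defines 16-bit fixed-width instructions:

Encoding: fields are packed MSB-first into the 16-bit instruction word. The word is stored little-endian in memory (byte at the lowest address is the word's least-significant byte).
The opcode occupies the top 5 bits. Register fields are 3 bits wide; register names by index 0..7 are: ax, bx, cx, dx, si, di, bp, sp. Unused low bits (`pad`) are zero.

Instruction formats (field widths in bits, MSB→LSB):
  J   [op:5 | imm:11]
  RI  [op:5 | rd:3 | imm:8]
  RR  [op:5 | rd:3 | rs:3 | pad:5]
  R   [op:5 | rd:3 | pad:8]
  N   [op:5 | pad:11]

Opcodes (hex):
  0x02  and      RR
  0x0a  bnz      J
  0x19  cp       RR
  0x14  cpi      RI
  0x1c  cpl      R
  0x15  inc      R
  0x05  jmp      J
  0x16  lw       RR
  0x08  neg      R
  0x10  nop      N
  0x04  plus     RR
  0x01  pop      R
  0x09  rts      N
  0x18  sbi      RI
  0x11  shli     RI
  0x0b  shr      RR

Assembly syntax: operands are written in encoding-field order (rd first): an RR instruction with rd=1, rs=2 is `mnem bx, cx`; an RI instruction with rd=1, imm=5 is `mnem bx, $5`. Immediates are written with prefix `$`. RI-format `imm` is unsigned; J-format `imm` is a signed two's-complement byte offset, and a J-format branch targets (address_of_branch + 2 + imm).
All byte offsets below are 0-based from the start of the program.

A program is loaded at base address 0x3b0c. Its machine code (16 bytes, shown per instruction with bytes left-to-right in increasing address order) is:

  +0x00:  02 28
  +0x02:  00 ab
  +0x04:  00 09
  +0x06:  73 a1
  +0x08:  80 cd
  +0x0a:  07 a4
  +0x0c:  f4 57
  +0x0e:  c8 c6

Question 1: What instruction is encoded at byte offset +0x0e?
+0x0e: c8 c6 ⇒ word 0xc6c8 (little)
  top 5b → 0x18 → sbi [RI]
  rd@[10:8]=0x6 ⇒ bp
  imm@[7:0]=0xc8 ⇒ $200

sbi bp, $200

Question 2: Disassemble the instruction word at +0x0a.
@+0a  little-endian(07 a4) = 0xa407
  top 5b → 0x14 → cpi [RI]
  [10:8] rd=4 = si
  [7:0] imm=7 = $7

cpi si, $7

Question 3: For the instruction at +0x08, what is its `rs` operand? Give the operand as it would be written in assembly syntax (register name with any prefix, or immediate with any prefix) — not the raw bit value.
si

@+08  little-endian(80 cd) = 0xcd80
  opcode bits[15:11]=0x19: cp/RR
  [10:8] rd=5 = di
  [7:5] rs=4 = si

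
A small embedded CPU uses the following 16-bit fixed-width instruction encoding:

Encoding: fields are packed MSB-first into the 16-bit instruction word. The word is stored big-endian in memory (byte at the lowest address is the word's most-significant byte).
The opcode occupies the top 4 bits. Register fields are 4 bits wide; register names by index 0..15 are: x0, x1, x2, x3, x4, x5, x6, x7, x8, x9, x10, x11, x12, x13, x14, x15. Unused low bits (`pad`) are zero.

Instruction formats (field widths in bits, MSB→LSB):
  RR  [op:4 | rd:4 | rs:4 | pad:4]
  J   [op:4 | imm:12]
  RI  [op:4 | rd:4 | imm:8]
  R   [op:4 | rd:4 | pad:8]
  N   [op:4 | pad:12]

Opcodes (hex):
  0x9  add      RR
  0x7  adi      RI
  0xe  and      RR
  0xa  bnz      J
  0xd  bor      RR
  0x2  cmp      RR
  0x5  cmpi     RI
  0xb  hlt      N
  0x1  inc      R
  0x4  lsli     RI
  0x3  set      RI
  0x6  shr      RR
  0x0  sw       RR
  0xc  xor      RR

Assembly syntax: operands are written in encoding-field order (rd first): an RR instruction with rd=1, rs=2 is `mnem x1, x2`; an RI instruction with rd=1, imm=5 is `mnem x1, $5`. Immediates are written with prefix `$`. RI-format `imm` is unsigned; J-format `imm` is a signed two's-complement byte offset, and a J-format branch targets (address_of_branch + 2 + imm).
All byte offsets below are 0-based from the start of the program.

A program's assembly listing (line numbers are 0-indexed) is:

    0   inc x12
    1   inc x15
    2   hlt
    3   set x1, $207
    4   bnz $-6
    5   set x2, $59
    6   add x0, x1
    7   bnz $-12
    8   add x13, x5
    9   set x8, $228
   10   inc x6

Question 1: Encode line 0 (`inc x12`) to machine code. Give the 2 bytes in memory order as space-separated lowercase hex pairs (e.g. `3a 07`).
line 0 (inc): pack op=0x1:4|rd=12:4|pad=0:8 = 0x1c00; big→ 1c 00

1c 00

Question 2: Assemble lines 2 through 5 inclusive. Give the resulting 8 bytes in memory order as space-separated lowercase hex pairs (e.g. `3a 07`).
b0 00 31 cf af fa 32 3b

2. hlt fields op=0xb:4|pad=0:12 → word b000h → b0 00
3. set fields op=0x3:4|rd=1:4|imm=207:8 → word 31cfh → 31 cf
4. bnz fields op=0xa:4|imm=-6:12 → word affah → af fa
5. set fields op=0x3:4|rd=2:4|imm=59:8 → word 323bh → 32 3b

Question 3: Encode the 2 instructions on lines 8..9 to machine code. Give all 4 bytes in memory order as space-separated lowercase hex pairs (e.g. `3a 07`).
8. add fields op=0x9:4|rd=13:4|rs=5:4|pad=0:4 → word 9d50h → 9d 50
9. set fields op=0x3:4|rd=8:4|imm=228:8 → word 38e4h → 38 e4

9d 50 38 e4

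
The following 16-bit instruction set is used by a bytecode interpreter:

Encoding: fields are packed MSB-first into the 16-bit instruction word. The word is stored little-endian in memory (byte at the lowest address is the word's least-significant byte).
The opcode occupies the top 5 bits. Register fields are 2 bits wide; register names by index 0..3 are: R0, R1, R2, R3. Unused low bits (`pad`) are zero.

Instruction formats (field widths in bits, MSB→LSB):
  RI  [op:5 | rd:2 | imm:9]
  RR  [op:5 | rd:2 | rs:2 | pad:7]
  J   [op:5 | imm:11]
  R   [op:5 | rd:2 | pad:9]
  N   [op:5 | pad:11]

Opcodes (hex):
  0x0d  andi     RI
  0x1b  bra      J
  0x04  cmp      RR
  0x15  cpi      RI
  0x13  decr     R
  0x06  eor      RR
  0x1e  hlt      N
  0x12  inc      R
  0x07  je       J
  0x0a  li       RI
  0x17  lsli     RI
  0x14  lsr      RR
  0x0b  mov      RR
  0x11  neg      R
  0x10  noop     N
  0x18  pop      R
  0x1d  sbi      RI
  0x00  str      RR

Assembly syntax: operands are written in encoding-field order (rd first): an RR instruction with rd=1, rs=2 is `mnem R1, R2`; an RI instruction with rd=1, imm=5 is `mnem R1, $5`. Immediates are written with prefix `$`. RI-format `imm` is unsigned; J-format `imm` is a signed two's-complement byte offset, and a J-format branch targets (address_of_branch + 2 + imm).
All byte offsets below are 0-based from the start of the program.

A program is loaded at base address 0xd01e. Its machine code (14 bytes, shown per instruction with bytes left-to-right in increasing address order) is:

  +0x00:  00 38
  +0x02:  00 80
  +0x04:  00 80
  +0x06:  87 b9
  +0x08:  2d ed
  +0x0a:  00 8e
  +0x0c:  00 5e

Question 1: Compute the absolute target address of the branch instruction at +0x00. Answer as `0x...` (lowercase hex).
off 0x00: read 00 38 as little → 0x3800
  top 5b → 0x7 → je [J]
  imm: (w>>0)&0x7ff=0x0 → $0
  target = base 0xd01e + off 0x00 + 2 + imm 0 = 0xd020

0xd020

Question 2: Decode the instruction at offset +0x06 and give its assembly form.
off 0x06: read 87 b9 as little → 0xb987
  op=0xb987>>11=0x17 ⇒ lsli (RI)
  [10:9] rd=0 = R0
  [8:0] imm=391 = $391

lsli R0, $391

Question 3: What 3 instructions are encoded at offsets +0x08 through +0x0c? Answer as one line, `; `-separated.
@+08  little-endian(2d ed) = 0xed2d
  opcode bits[15:11]=0x1d: sbi/RI
  rd: (w>>9)&0x3=0x2 → R2
  imm: (w>>0)&0x1ff=0x12d → $301
@+0a  little-endian(00 8e) = 0x8e00
  opcode bits[15:11]=0x11: neg/R
  rd: (w>>9)&0x3=0x3 → R3
@+0c  little-endian(00 5e) = 0x5e00
  opcode bits[15:11]=0xb: mov/RR
  rd: (w>>9)&0x3=0x3 → R3
  rs: (w>>7)&0x3=0x0 → R0

sbi R2, $301; neg R3; mov R3, R0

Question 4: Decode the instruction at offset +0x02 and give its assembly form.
noop

@+02  little-endian(00 80) = 0x8000
  op=0x8000>>11=0x10 ⇒ noop (N)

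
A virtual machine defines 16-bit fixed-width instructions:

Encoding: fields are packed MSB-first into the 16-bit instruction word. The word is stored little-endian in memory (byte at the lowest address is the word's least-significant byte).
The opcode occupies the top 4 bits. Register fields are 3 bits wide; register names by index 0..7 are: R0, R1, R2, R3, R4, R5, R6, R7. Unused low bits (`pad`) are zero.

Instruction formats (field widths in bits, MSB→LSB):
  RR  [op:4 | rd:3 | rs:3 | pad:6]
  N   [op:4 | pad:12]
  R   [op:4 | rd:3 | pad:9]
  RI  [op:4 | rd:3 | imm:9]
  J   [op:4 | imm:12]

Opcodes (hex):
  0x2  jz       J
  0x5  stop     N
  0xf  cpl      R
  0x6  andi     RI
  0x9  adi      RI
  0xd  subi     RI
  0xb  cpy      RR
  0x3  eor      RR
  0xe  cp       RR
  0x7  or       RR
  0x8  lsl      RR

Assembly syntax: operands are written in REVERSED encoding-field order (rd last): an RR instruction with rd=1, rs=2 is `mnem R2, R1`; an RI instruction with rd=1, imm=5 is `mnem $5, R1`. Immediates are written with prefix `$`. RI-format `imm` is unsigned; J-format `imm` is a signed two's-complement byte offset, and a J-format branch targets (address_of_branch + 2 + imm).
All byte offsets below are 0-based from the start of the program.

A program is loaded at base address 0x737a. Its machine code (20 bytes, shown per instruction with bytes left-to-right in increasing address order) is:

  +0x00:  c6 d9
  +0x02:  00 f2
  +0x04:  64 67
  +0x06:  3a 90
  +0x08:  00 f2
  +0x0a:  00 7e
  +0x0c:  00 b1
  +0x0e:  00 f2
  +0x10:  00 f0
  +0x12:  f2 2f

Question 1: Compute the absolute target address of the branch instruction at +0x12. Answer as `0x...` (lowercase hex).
@+12  little-endian(f2 2f) = 0x2ff2
  opcode bits[15:12]=0x2: jz/J
  [11:0] imm=4082 (s12→-14) = $-14
  target = base 0x737a + off 0x12 + 2 + imm -14 = 0x7380

0x7380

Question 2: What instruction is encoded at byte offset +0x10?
[10] 00 f0 → 0xf000
  opcode bits[15:12]=0xf: cpl/R
  rd: (w>>9)&0x7=0x0 → R0

cpl R0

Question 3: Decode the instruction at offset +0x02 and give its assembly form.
cpl R1

[02] 00 f2 → 0xf200
  top 4b → 0xf → cpl [R]
  [11:9] rd=1 = R1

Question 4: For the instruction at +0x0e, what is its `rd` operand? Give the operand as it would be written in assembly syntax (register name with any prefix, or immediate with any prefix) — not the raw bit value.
+0x0e: 00 f2 ⇒ word 0xf200 (little)
  op=0xf200>>12=0xf ⇒ cpl (R)
  rd: (w>>9)&0x7=0x1 → R1

R1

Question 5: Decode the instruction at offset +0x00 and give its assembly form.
subi $454, R4

[00] c6 d9 → 0xd9c6
  top 4b → 0xd → subi [RI]
  rd@[11:9]=0x4 ⇒ R4
  imm@[8:0]=0x1c6 ⇒ $454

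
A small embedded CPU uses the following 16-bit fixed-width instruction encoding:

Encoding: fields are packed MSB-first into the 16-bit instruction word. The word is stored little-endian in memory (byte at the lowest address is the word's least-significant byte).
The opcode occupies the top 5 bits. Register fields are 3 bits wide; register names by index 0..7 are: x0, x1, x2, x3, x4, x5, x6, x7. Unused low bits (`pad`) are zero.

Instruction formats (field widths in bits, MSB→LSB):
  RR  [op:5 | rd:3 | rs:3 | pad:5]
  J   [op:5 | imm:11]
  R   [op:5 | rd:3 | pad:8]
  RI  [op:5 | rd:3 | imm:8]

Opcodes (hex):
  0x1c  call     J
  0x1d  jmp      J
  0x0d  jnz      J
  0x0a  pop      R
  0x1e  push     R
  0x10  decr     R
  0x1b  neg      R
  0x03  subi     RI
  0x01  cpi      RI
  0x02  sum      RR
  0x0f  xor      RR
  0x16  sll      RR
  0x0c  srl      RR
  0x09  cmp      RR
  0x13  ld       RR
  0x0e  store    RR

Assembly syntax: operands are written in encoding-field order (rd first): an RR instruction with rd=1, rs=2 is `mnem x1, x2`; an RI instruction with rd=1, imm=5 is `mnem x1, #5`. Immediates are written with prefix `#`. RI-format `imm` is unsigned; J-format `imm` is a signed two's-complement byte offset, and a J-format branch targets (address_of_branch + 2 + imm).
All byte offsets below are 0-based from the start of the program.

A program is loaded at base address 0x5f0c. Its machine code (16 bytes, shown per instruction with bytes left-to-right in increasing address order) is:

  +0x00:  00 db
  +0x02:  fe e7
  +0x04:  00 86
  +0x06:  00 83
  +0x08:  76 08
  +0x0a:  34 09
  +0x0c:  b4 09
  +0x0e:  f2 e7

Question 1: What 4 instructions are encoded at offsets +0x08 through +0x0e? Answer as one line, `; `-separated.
cpi x0, #118; cpi x1, #52; cpi x1, #180; call #-14

off 0x08: read 76 08 as little → 0x0876
  op=0x0876>>11=0x1 ⇒ cpi (RI)
  [10:8] rd=0 = x0
  [7:0] imm=118 = #118
off 0x0a: read 34 09 as little → 0x0934
  op=0x0934>>11=0x1 ⇒ cpi (RI)
  [10:8] rd=1 = x1
  [7:0] imm=52 = #52
off 0x0c: read b4 09 as little → 0x09b4
  op=0x09b4>>11=0x1 ⇒ cpi (RI)
  [10:8] rd=1 = x1
  [7:0] imm=180 = #180
off 0x0e: read f2 e7 as little → 0xe7f2
  op=0xe7f2>>11=0x1c ⇒ call (J)
  [10:0] imm=2034 (s11→-14) = #-14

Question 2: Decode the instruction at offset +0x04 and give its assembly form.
+0x04: 00 86 ⇒ word 0x8600 (little)
  top 5b → 0x10 → decr [R]
  rd: (w>>8)&0x7=0x6 → x6

decr x6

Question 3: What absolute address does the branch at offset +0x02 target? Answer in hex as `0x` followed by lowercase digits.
0x5f0e

off 0x02: read fe e7 as little → 0xe7fe
  top 5b → 0x1c → call [J]
  imm@[10:0]=0x7fe (s11→-2) ⇒ #-2
  target = base 0x5f0c + off 0x02 + 2 + imm -2 = 0x5f0e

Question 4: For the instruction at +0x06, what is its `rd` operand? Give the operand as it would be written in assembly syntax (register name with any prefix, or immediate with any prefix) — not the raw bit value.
x3

off 0x06: read 00 83 as little → 0x8300
  top 5b → 0x10 → decr [R]
  [10:8] rd=3 = x3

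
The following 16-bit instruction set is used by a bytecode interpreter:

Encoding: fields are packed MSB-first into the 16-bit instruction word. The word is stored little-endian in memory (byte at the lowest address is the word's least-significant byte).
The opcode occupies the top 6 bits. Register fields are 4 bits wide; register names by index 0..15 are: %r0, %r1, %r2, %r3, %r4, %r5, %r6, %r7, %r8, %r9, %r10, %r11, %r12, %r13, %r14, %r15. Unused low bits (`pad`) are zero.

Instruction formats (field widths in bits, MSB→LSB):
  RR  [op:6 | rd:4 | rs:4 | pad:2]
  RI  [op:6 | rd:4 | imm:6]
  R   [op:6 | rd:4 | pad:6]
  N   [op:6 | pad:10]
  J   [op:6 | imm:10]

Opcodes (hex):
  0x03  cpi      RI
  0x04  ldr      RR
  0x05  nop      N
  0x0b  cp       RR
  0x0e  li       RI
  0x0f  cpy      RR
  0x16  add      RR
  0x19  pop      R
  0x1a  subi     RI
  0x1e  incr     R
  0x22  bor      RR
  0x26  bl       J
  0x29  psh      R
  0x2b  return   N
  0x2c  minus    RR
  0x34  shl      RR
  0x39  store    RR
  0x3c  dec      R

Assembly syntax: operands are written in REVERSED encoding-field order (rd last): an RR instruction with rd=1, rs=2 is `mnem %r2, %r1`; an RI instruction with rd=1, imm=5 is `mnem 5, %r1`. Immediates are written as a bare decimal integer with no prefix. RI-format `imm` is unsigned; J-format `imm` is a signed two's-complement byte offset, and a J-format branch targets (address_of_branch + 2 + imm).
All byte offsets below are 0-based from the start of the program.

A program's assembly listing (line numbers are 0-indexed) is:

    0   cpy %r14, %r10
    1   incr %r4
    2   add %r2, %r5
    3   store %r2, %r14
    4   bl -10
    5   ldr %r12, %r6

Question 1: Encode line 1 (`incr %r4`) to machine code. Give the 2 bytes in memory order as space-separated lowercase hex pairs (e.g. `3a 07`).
L1: incr op=0x1e:6|rd=4:4|pad=0:6 ⇒ 0x7900 ⇒ little 00 79

00 79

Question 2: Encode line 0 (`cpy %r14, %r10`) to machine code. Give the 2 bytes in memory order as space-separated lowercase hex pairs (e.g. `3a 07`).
b8 3e

line 0 (cpy): pack op=0xf:6|rd=10:4|rs=14:4|pad=0:2 = 0x3eb8; little→ b8 3e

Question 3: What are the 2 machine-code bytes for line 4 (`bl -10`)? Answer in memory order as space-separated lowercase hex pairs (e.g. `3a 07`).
line 4 (bl): pack op=0x26:6|imm=-10:10 = 0x9bf6; little→ f6 9b

f6 9b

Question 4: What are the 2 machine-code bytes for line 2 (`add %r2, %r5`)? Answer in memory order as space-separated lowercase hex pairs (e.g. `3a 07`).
L2: add op=0x16:6|rd=5:4|rs=2:4|pad=0:2 ⇒ 0x5948 ⇒ little 48 59

48 59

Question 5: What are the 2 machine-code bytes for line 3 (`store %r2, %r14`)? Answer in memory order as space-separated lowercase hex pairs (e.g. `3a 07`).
line 3 (store): pack op=0x39:6|rd=14:4|rs=2:4|pad=0:2 = 0xe788; little→ 88 e7

88 e7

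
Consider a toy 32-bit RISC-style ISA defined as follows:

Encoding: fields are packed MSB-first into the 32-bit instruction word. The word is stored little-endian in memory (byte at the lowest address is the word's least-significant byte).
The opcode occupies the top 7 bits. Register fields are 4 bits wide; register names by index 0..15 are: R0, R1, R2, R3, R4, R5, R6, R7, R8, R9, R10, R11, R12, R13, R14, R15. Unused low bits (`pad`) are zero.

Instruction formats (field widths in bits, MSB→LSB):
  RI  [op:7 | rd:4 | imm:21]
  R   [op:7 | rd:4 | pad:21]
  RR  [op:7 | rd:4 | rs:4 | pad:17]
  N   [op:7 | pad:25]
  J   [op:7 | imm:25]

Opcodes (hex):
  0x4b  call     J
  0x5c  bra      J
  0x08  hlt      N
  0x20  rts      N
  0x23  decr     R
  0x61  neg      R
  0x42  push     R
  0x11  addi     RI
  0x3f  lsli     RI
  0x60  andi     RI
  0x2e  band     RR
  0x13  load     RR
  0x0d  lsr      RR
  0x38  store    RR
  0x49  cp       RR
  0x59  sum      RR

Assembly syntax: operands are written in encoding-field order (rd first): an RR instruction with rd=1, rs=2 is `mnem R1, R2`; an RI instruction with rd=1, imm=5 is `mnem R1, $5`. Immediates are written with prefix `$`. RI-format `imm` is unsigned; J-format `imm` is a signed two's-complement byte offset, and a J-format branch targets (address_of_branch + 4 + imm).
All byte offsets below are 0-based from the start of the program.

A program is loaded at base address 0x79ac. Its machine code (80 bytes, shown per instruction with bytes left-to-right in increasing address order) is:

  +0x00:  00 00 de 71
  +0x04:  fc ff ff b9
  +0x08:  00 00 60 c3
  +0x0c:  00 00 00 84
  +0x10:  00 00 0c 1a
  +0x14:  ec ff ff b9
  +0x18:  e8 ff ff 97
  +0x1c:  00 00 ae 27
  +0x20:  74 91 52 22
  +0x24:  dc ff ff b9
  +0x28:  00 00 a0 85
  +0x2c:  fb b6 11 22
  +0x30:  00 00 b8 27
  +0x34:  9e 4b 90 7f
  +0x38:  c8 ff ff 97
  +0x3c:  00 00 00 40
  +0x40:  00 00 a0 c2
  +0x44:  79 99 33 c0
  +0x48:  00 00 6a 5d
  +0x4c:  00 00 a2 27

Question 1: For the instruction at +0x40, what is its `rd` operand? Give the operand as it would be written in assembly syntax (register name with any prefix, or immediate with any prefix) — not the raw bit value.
R5

off 0x40: read 00 00 a0 c2 as little → 0xc2a00000
  op=0xc2a00000>>25=0x61 ⇒ neg (R)
  [24:21] rd=5 = R5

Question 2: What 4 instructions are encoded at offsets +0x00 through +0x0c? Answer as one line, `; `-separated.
+0x00: 00 00 de 71 ⇒ word 0x71de0000 (little)
  op=0x71de0000>>25=0x38 ⇒ store (RR)
  [24:21] rd=14 = R14
  [20:17] rs=15 = R15
+0x04: fc ff ff b9 ⇒ word 0xb9fffffc (little)
  op=0xb9fffffc>>25=0x5c ⇒ bra (J)
  [24:0] imm=33554428 (s25→-4) = $-4
+0x08: 00 00 60 c3 ⇒ word 0xc3600000 (little)
  op=0xc3600000>>25=0x61 ⇒ neg (R)
  [24:21] rd=11 = R11
+0x0c: 00 00 00 84 ⇒ word 0x84000000 (little)
  op=0x84000000>>25=0x42 ⇒ push (R)
  [24:21] rd=0 = R0

store R14, R15; bra $-4; neg R11; push R0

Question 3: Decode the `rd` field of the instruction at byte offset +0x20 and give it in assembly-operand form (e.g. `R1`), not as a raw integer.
+0x20: 74 91 52 22 ⇒ word 0x22529174 (little)
  opcode bits[31:25]=0x11: addi/RI
  rd@[24:21]=0x2 ⇒ R2
  imm@[20:0]=0x129174 ⇒ $1216884

R2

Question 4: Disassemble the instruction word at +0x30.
off 0x30: read 00 00 b8 27 as little → 0x27b80000
  op=0x27b80000>>25=0x13 ⇒ load (RR)
  rd@[24:21]=0xd ⇒ R13
  rs@[20:17]=0xc ⇒ R12

load R13, R12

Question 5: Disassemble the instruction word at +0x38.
call $-56

@+38  little-endian(c8 ff ff 97) = 0x97ffffc8
  top 7b → 0x4b → call [J]
  imm@[24:0]=0x1ffffc8 (s25→-56) ⇒ $-56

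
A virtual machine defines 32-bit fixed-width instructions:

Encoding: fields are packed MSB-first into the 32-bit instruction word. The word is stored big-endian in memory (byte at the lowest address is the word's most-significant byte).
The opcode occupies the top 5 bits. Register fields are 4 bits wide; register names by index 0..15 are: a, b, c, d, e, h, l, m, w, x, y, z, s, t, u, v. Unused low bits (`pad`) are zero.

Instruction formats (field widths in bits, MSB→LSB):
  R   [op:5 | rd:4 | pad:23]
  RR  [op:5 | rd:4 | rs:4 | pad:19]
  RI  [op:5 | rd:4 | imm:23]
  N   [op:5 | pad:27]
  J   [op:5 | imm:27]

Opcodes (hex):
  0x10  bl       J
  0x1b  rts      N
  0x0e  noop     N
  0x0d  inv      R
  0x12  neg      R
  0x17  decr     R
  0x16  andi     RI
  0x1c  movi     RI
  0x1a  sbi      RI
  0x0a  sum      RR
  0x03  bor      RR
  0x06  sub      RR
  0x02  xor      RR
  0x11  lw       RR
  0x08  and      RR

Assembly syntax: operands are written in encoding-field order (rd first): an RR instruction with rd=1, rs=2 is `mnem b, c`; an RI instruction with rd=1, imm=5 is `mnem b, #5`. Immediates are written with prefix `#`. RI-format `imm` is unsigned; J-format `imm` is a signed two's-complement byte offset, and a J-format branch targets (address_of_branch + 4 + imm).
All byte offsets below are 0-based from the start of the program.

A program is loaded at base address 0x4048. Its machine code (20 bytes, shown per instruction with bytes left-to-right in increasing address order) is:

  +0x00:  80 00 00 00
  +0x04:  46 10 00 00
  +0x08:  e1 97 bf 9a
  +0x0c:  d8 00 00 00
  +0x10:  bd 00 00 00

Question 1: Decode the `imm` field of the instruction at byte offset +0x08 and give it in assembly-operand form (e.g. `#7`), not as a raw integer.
off 0x08: read e1 97 bf 9a as big → 0xe197bf9a
  opcode bits[31:27]=0x1c: movi/RI
  [26:23] rd=3 = d
  [22:0] imm=1556378 = #1556378

#1556378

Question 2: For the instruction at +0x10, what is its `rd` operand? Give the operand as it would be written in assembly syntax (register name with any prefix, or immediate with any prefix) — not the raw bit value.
y

off 0x10: read bd 00 00 00 as big → 0xbd000000
  top 5b → 0x17 → decr [R]
  rd: (w>>23)&0xf=0xa → y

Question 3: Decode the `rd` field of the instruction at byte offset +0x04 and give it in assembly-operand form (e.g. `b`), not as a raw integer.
s

off 0x04: read 46 10 00 00 as big → 0x46100000
  opcode bits[31:27]=0x8: and/RR
  rd: (w>>23)&0xf=0xc → s
  rs: (w>>19)&0xf=0x2 → c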